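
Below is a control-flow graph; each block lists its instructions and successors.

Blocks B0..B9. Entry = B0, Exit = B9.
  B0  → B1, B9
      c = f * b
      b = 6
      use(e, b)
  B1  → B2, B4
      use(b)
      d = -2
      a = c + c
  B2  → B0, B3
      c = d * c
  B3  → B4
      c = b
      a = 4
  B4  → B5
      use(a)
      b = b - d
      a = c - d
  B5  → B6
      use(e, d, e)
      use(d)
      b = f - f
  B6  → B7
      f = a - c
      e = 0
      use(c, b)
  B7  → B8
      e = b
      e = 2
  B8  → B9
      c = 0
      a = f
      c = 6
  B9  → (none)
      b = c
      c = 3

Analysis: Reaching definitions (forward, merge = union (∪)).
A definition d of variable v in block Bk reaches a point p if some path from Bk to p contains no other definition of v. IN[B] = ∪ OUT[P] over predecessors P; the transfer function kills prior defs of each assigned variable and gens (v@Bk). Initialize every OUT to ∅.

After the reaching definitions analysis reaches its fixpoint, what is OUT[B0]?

Per-block solution:
  B0: | IN={a@B1, b@B0, c@B2, d@B1} | OUT={a@B1, b@B0, c@B0, d@B1}
  B1: | IN={a@B1, b@B0, c@B0, d@B1} | OUT={a@B1, b@B0, c@B0, d@B1}
  B2: | IN={a@B1, b@B0, c@B0, d@B1} | OUT={a@B1, b@B0, c@B2, d@B1}
  B3: | IN={a@B1, b@B0, c@B2, d@B1} | OUT={a@B3, b@B0, c@B3, d@B1}
  B4: | IN={a@B1, a@B3, b@B0, c@B0, c@B3, d@B1} | OUT={a@B4, b@B4, c@B0, c@B3, d@B1}
  B5: | IN={a@B4, b@B4, c@B0, c@B3, d@B1} | OUT={a@B4, b@B5, c@B0, c@B3, d@B1}
  B6: | IN={a@B4, b@B5, c@B0, c@B3, d@B1} | OUT={a@B4, b@B5, c@B0, c@B3, d@B1, e@B6, f@B6}
  B7: | IN={a@B4, b@B5, c@B0, c@B3, d@B1, e@B6, f@B6} | OUT={a@B4, b@B5, c@B0, c@B3, d@B1, e@B7, f@B6}
  B8: | IN={a@B4, b@B5, c@B0, c@B3, d@B1, e@B7, f@B6} | OUT={a@B8, b@B5, c@B8, d@B1, e@B7, f@B6}
  B9: | IN={a@B1, a@B8, b@B0, b@B5, c@B0, c@B8, d@B1, e@B7, f@B6} | OUT={a@B1, a@B8, b@B9, c@B9, d@B1, e@B7, f@B6}

Merge at B0 (entry node, so the boundary value {} is joined with the incoming edge(s)): IN[B0] = {} ⊔ OUT[B2] = {a@B1, b@B0, c@B2, d@B1}
Applying B0's transfer function to that IN value gives OUT[B0] (row B0 above).

Answer: {a@B1, b@B0, c@B0, d@B1}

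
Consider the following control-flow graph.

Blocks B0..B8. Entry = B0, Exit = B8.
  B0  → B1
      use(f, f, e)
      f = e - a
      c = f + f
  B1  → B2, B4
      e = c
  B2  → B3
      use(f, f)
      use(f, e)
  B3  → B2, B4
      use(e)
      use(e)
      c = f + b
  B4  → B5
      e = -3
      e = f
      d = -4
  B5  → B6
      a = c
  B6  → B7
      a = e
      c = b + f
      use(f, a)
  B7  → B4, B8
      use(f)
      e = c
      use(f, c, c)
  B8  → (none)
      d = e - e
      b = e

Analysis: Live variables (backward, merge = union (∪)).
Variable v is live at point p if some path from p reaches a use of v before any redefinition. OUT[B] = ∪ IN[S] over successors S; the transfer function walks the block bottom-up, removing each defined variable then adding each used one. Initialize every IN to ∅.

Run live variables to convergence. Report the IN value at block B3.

Answer: {b, e, f}

Trace:
Fixpoint table:
  B0: | IN={a, b, e, f} | OUT={b, c, f}
  B1: | IN={b, c, f} | OUT={b, c, e, f}
  B2: | IN={b, e, f} | OUT={b, e, f}
  B3: | IN={b, e, f} | OUT={b, c, e, f}
  B4: | IN={b, c, f} | OUT={b, c, e, f}
  B5: | IN={b, c, e, f} | OUT={b, e, f}
  B6: | IN={b, e, f} | OUT={b, c, f}
  B7: | IN={b, c, f} | OUT={b, c, e, f}
  B8: | IN={e} | OUT={}

Merge at B3: OUT[B3] = IN[B2] ⊔ IN[B4] = {b, c, e, f}
Applying B3's transfer function to that OUT value gives IN[B3] (row B3 above).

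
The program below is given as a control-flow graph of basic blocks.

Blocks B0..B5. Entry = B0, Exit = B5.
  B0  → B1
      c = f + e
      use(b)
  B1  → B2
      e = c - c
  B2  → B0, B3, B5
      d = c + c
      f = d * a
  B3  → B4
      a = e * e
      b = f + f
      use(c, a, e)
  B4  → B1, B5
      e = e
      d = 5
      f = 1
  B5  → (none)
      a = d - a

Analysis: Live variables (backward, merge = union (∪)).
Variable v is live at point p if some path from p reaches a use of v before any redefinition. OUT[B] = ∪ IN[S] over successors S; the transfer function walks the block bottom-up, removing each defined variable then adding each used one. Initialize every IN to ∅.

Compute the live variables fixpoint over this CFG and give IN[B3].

Answer: {c, e, f}

Derivation:
Fixpoint table:
  B0: | IN={a, b, e, f} | OUT={a, b, c}
  B1: | IN={a, b, c} | OUT={a, b, c, e}
  B2: | IN={a, b, c, e} | OUT={a, b, c, d, e, f}
  B3: | IN={c, e, f} | OUT={a, b, c, e}
  B4: | IN={a, b, c, e} | OUT={a, b, c, d}
  B5: | IN={a, d} | OUT={}

Merge at B3: OUT[B3] = IN[B4] = {a, b, c, e}
Applying B3's transfer function to that OUT value gives IN[B3] (row B3 above).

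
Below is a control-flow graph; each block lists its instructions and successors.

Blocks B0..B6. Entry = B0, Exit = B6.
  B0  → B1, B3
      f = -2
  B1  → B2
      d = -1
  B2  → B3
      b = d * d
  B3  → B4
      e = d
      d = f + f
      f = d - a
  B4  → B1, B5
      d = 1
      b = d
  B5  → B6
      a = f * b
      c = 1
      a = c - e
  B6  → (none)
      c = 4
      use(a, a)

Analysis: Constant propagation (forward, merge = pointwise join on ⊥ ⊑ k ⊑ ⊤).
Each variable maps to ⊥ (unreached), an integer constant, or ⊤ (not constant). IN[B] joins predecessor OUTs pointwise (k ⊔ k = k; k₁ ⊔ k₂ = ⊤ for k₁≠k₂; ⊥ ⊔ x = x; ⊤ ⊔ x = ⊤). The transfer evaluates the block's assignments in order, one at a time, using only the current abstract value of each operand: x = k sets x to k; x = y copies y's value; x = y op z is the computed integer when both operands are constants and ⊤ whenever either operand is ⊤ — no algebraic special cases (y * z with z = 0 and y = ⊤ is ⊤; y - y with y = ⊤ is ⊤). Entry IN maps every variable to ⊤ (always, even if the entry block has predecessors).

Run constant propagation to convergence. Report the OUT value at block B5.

Answer: {a: ⊤, b: 1, c: 1, d: 1, e: ⊤, f: ⊤}

Derivation:
Fixpoint table:
  B0: | IN=(all ⊤) | OUT={f:-2; rest ⊤}
  B1: | IN=(all ⊤) | OUT={d:-1; rest ⊤}
  B2: | IN={d:-1; rest ⊤} | OUT={b:1, d:-1; rest ⊤}
  B3: | IN=(all ⊤) | OUT=(all ⊤)
  B4: | IN=(all ⊤) | OUT={b:1, d:1; rest ⊤}
  B5: | IN={b:1, d:1; rest ⊤} | OUT={b:1, c:1, d:1; rest ⊤}
  B6: | IN={b:1, c:1, d:1; rest ⊤} | OUT={b:1, c:4, d:1; rest ⊤}

Merge at B5: IN[B5] = OUT[B4] = {a: ⊤, b: 1, c: ⊤, d: 1, e: ⊤, f: ⊤}
Applying B5's transfer function to that IN value gives OUT[B5] (row B5 above).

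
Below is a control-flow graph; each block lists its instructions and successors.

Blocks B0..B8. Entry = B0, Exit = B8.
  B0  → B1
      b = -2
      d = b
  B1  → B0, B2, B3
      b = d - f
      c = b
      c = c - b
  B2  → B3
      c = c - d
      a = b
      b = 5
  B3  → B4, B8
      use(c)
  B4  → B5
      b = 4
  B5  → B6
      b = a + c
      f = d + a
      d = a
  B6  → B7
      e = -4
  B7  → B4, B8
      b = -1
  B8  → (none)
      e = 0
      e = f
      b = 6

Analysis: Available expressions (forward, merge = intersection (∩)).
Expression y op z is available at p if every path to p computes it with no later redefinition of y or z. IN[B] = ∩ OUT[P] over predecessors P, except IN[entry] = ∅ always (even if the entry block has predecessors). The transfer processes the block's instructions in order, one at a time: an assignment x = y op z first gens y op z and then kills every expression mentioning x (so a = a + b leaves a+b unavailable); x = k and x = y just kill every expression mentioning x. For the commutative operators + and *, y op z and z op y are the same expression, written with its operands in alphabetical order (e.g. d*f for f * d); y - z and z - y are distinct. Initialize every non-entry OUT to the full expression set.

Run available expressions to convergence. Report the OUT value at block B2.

Answer: {d-f}

Trace:
Fixpoint table:
  B0:   IN={}   OUT={}
  B1:   IN={}   OUT={d-f}
  B2:   IN={d-f}   OUT={d-f}
  B3:   IN={d-f}   OUT={d-f}
  B4:   IN={}   OUT={}
  B5:   IN={}   OUT={a+c}
  B6:   IN={a+c}   OUT={a+c}
  B7:   IN={a+c}   OUT={a+c}
  B8:   IN={}   OUT={}

Merge at B2: IN[B2] = OUT[B1] = {d-f}
Applying B2's transfer function to that IN value gives OUT[B2] (row B2 above).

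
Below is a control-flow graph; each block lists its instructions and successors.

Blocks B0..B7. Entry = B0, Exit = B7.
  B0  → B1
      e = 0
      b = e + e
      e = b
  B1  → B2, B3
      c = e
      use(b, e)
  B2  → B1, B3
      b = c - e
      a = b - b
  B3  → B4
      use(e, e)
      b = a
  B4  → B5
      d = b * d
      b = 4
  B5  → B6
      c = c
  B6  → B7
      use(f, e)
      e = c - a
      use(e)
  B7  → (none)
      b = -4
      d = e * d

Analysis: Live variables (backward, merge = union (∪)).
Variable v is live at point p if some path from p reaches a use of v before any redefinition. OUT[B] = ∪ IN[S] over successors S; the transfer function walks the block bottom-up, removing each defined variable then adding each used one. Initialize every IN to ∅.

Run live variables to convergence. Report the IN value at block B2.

Fixpoint table:
  B0: | IN={a, d, f} | OUT={a, b, d, e, f}
  B1: | IN={a, b, d, e, f} | OUT={a, c, d, e, f}
  B2: | IN={c, d, e, f} | OUT={a, b, c, d, e, f}
  B3: | IN={a, c, d, e, f} | OUT={a, b, c, d, e, f}
  B4: | IN={a, b, c, d, e, f} | OUT={a, c, d, e, f}
  B5: | IN={a, c, d, e, f} | OUT={a, c, d, e, f}
  B6: | IN={a, c, d, e, f} | OUT={d, e}
  B7: | IN={d, e} | OUT={}

Merge at B2: OUT[B2] = IN[B1] ⊔ IN[B3] = {a, b, c, d, e, f}
Applying B2's transfer function to that OUT value gives IN[B2] (row B2 above).

Answer: {c, d, e, f}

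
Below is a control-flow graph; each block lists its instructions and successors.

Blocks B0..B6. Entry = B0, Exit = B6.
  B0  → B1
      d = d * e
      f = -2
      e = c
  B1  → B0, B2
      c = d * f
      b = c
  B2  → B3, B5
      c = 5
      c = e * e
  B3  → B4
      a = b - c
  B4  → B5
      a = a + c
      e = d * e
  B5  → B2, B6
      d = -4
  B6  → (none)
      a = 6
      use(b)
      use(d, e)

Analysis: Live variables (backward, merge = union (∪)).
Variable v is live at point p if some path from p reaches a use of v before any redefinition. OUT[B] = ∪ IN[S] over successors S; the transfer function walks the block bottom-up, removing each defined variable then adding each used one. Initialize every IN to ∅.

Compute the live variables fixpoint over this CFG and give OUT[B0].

Answer: {d, e, f}

Trace:
Converged values:
  B0:  IN={c, d, e}  OUT={d, e, f}
  B1:  IN={d, e, f}  OUT={b, c, d, e}
  B2:  IN={b, d, e}  OUT={b, c, d, e}
  B3:  IN={b, c, d, e}  OUT={a, b, c, d, e}
  B4:  IN={a, b, c, d, e}  OUT={b, e}
  B5:  IN={b, e}  OUT={b, d, e}
  B6:  IN={b, d, e}  OUT={}

Merge at B0: OUT[B0] = IN[B1] = {d, e, f}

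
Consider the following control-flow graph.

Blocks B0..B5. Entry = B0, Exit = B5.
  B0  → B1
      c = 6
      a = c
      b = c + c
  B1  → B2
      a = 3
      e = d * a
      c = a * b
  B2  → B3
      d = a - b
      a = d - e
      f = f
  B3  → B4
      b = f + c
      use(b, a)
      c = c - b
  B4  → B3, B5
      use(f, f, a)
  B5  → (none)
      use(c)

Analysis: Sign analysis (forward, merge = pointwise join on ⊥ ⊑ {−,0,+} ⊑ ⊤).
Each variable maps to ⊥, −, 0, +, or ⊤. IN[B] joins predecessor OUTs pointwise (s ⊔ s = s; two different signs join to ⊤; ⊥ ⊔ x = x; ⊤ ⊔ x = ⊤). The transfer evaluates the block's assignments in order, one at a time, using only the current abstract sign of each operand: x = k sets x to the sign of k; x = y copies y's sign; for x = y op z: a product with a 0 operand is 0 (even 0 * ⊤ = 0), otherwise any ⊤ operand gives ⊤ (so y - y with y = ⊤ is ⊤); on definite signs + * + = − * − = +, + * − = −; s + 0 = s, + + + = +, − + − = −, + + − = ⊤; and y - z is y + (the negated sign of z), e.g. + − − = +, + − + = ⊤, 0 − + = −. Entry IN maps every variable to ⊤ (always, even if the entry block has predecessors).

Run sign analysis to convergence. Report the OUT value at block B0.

Answer: {a: +, b: +, c: +, d: ⊤, e: ⊤, f: ⊤}

Trace:
Fixpoint table:
  B0:  IN=(all ⊤)  OUT={a:+, b:+, c:+; rest ⊤}
  B1:  IN={a:+, b:+, c:+; rest ⊤}  OUT={a:+, b:+, c:+; rest ⊤}
  B2:  IN={a:+, b:+, c:+; rest ⊤}  OUT={b:+, c:+; rest ⊤}
  B3:  IN=(all ⊤)  OUT=(all ⊤)
  B4:  IN=(all ⊤)  OUT=(all ⊤)
  B5:  IN=(all ⊤)  OUT=(all ⊤)

B0 is the boundary node: IN[B0] = {a: ⊤, b: ⊤, c: ⊤, d: ⊤, e: ⊤, f: ⊤}
Applying B0's transfer function to that IN value gives OUT[B0] (row B0 above).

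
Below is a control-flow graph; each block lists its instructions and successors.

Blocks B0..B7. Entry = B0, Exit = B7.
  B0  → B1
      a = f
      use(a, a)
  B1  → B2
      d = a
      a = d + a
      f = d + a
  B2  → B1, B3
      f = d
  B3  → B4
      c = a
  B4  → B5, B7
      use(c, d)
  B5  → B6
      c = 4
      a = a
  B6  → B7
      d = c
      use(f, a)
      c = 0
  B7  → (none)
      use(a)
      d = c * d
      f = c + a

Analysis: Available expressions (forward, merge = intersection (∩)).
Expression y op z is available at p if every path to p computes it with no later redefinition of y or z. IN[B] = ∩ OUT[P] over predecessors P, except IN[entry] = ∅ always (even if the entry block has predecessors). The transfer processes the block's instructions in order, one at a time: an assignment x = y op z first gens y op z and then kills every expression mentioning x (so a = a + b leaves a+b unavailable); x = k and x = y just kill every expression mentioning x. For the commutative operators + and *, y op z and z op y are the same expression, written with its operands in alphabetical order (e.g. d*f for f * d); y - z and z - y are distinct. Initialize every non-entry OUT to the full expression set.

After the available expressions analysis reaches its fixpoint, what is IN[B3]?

Answer: {a+d}

Working:
Converged values:
  B0:  IN={}  OUT={}
  B1:  IN={}  OUT={a+d}
  B2:  IN={a+d}  OUT={a+d}
  B3:  IN={a+d}  OUT={a+d}
  B4:  IN={a+d}  OUT={a+d}
  B5:  IN={a+d}  OUT={}
  B6:  IN={}  OUT={}
  B7:  IN={}  OUT={a+c}

Merge at B3: IN[B3] = OUT[B2] = {a+d}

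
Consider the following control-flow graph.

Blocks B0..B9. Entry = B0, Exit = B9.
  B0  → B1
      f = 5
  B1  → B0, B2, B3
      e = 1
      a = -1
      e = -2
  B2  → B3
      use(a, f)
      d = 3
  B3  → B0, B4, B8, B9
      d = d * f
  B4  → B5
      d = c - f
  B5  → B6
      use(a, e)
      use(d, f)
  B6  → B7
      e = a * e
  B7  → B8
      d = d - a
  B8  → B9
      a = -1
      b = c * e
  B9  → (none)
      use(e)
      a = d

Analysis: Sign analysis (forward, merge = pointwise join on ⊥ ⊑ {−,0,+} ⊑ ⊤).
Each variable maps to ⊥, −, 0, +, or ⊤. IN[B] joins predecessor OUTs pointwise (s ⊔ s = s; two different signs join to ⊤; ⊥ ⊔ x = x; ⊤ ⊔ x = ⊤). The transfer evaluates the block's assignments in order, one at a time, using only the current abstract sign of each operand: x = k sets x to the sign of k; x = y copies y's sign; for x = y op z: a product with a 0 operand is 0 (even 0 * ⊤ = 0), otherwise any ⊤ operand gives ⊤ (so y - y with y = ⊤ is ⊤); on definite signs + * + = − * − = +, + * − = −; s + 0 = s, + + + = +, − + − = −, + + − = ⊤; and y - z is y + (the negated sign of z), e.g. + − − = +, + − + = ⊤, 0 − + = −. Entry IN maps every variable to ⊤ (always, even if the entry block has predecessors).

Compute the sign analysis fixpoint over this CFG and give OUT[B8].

Answer: {a: -, b: ⊤, c: ⊤, d: ⊤, e: ⊤, f: +}

Working:
Converged values:
  B0: | IN=(all ⊤) | OUT={f:+; rest ⊤}
  B1: | IN={f:+; rest ⊤} | OUT={a:-, e:-, f:+; rest ⊤}
  B2: | IN={a:-, e:-, f:+; rest ⊤} | OUT={a:-, d:+, e:-, f:+; rest ⊤}
  B3: | IN={a:-, e:-, f:+; rest ⊤} | OUT={a:-, e:-, f:+; rest ⊤}
  B4: | IN={a:-, e:-, f:+; rest ⊤} | OUT={a:-, e:-, f:+; rest ⊤}
  B5: | IN={a:-, e:-, f:+; rest ⊤} | OUT={a:-, e:-, f:+; rest ⊤}
  B6: | IN={a:-, e:-, f:+; rest ⊤} | OUT={a:-, e:+, f:+; rest ⊤}
  B7: | IN={a:-, e:+, f:+; rest ⊤} | OUT={a:-, e:+, f:+; rest ⊤}
  B8: | IN={a:-, f:+; rest ⊤} | OUT={a:-, f:+; rest ⊤}
  B9: | IN={a:-, f:+; rest ⊤} | OUT={f:+; rest ⊤}

Merge at B8: IN[B8] = OUT[B3] ⊔ OUT[B7] = {a: -, b: ⊤, c: ⊤, d: ⊤, e: ⊤, f: +}
Applying B8's transfer function to that IN value gives OUT[B8] (row B8 above).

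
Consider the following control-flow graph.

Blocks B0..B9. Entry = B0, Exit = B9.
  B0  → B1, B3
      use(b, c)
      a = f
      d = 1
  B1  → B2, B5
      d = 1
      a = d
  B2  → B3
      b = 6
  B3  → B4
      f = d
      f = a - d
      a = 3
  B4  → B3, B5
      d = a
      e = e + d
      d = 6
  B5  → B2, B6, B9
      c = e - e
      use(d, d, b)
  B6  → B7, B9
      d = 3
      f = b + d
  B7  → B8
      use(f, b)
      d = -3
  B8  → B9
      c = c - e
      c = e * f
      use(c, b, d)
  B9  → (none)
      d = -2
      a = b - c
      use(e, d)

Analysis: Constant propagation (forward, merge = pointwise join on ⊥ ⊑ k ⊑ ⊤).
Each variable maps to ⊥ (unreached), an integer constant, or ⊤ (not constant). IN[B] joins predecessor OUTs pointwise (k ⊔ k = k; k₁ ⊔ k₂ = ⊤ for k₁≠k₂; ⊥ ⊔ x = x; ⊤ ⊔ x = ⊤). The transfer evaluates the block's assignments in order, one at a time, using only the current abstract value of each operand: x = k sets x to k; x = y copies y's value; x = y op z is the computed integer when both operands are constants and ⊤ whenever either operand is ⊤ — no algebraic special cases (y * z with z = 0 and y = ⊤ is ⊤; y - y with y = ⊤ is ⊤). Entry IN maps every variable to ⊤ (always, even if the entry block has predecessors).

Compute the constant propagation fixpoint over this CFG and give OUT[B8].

Answer: {a: ⊤, b: ⊤, c: ⊤, d: -3, e: ⊤, f: ⊤}

Trace:
Per-block solution:
  B0:   IN=(all ⊤)   OUT={d:1; rest ⊤}
  B1:   IN={d:1; rest ⊤}   OUT={a:1, d:1; rest ⊤}
  B2:   IN=(all ⊤)   OUT={b:6; rest ⊤}
  B3:   IN=(all ⊤)   OUT={a:3; rest ⊤}
  B4:   IN={a:3; rest ⊤}   OUT={a:3, d:6; rest ⊤}
  B5:   IN=(all ⊤)   OUT=(all ⊤)
  B6:   IN=(all ⊤)   OUT={d:3; rest ⊤}
  B7:   IN={d:3; rest ⊤}   OUT={d:-3; rest ⊤}
  B8:   IN={d:-3; rest ⊤}   OUT={d:-3; rest ⊤}
  B9:   IN=(all ⊤)   OUT={d:-2; rest ⊤}

Merge at B8: IN[B8] = OUT[B7] = {a: ⊤, b: ⊤, c: ⊤, d: -3, e: ⊤, f: ⊤}
Applying B8's transfer function to that IN value gives OUT[B8] (row B8 above).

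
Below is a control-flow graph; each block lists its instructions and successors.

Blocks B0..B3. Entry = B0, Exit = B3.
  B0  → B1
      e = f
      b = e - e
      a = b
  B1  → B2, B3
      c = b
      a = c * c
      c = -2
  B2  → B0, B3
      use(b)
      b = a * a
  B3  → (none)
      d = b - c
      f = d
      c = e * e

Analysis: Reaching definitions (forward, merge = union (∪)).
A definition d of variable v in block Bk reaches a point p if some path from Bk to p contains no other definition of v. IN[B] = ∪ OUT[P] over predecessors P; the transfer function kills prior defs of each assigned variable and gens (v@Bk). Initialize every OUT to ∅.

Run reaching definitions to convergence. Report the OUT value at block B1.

Answer: {a@B1, b@B0, c@B1, e@B0}

Trace:
Fixpoint table:
  B0:  IN={a@B1, b@B2, c@B1, e@B0}  OUT={a@B0, b@B0, c@B1, e@B0}
  B1:  IN={a@B0, b@B0, c@B1, e@B0}  OUT={a@B1, b@B0, c@B1, e@B0}
  B2:  IN={a@B1, b@B0, c@B1, e@B0}  OUT={a@B1, b@B2, c@B1, e@B0}
  B3:  IN={a@B1, b@B0, b@B2, c@B1, e@B0}  OUT={a@B1, b@B0, b@B2, c@B3, d@B3, e@B0, f@B3}

Merge at B1: IN[B1] = OUT[B0] = {a@B0, b@B0, c@B1, e@B0}
Applying B1's transfer function to that IN value gives OUT[B1] (row B1 above).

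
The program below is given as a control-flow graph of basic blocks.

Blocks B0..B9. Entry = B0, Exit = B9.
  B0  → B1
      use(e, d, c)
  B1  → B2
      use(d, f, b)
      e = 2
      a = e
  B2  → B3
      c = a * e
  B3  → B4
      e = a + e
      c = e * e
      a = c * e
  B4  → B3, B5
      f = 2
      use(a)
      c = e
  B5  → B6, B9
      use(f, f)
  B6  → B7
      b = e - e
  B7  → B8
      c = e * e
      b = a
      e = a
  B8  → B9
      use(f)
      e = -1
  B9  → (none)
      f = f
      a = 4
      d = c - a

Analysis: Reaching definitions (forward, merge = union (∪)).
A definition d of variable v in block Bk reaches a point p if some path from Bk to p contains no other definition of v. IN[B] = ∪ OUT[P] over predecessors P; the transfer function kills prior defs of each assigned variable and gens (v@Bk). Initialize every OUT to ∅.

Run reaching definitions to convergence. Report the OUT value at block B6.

Answer: {a@B3, b@B6, c@B4, e@B3, f@B4}

Trace:
Converged values:
  B0:   IN={}   OUT={}
  B1:   IN={}   OUT={a@B1, e@B1}
  B2:   IN={a@B1, e@B1}   OUT={a@B1, c@B2, e@B1}
  B3:   IN={a@B1, a@B3, c@B2, c@B4, e@B1, e@B3, f@B4}   OUT={a@B3, c@B3, e@B3, f@B4}
  B4:   IN={a@B3, c@B3, e@B3, f@B4}   OUT={a@B3, c@B4, e@B3, f@B4}
  B5:   IN={a@B3, c@B4, e@B3, f@B4}   OUT={a@B3, c@B4, e@B3, f@B4}
  B6:   IN={a@B3, c@B4, e@B3, f@B4}   OUT={a@B3, b@B6, c@B4, e@B3, f@B4}
  B7:   IN={a@B3, b@B6, c@B4, e@B3, f@B4}   OUT={a@B3, b@B7, c@B7, e@B7, f@B4}
  B8:   IN={a@B3, b@B7, c@B7, e@B7, f@B4}   OUT={a@B3, b@B7, c@B7, e@B8, f@B4}
  B9:   IN={a@B3, b@B7, c@B4, c@B7, e@B3, e@B8, f@B4}   OUT={a@B9, b@B7, c@B4, c@B7, d@B9, e@B3, e@B8, f@B9}

Merge at B6: IN[B6] = OUT[B5] = {a@B3, c@B4, e@B3, f@B4}
Applying B6's transfer function to that IN value gives OUT[B6] (row B6 above).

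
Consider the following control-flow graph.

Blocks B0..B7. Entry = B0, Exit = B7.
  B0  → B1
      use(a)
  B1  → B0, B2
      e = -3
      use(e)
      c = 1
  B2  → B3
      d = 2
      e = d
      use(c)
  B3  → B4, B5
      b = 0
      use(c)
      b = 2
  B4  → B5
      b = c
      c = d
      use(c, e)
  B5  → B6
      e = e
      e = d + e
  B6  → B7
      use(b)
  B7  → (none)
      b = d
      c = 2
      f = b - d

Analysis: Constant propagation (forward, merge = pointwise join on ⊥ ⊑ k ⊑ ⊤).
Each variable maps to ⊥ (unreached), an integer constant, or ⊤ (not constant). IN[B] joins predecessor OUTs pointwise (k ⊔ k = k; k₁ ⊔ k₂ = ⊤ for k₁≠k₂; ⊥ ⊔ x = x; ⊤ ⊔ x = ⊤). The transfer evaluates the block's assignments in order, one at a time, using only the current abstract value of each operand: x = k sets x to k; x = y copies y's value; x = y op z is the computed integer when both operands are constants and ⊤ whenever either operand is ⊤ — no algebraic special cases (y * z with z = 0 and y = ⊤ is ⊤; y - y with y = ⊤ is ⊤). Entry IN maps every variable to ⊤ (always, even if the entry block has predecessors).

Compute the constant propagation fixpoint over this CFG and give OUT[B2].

Answer: {a: ⊤, b: ⊤, c: 1, d: 2, e: 2, f: ⊤}

Trace:
Fixpoint table:
  B0: | IN=(all ⊤) | OUT=(all ⊤)
  B1: | IN=(all ⊤) | OUT={c:1, e:-3; rest ⊤}
  B2: | IN={c:1, e:-3; rest ⊤} | OUT={c:1, d:2, e:2; rest ⊤}
  B3: | IN={c:1, d:2, e:2; rest ⊤} | OUT={b:2, c:1, d:2, e:2; rest ⊤}
  B4: | IN={b:2, c:1, d:2, e:2; rest ⊤} | OUT={b:1, c:2, d:2, e:2; rest ⊤}
  B5: | IN={d:2, e:2; rest ⊤} | OUT={d:2, e:4; rest ⊤}
  B6: | IN={d:2, e:4; rest ⊤} | OUT={d:2, e:4; rest ⊤}
  B7: | IN={d:2, e:4; rest ⊤} | OUT={b:2, c:2, d:2, e:4, f:0; rest ⊤}

Merge at B2: IN[B2] = OUT[B1] = {a: ⊤, b: ⊤, c: 1, d: ⊤, e: -3, f: ⊤}
Applying B2's transfer function to that IN value gives OUT[B2] (row B2 above).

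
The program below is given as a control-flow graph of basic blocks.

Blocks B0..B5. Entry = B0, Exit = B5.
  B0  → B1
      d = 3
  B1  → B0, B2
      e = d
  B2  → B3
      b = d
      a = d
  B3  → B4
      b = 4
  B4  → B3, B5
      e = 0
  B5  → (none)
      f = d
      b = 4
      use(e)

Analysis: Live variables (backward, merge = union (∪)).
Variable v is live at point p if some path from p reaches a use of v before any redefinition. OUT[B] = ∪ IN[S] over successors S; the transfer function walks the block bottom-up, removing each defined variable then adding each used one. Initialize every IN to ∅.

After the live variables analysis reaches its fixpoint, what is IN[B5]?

Fixpoint table:
  B0:   IN={}   OUT={d}
  B1:   IN={d}   OUT={d}
  B2:   IN={d}   OUT={d}
  B3:   IN={d}   OUT={d}
  B4:   IN={d}   OUT={d, e}
  B5:   IN={d, e}   OUT={}

B5 is the boundary node: OUT[B5] = {}
Applying B5's transfer function to that OUT value gives IN[B5] (row B5 above).

Answer: {d, e}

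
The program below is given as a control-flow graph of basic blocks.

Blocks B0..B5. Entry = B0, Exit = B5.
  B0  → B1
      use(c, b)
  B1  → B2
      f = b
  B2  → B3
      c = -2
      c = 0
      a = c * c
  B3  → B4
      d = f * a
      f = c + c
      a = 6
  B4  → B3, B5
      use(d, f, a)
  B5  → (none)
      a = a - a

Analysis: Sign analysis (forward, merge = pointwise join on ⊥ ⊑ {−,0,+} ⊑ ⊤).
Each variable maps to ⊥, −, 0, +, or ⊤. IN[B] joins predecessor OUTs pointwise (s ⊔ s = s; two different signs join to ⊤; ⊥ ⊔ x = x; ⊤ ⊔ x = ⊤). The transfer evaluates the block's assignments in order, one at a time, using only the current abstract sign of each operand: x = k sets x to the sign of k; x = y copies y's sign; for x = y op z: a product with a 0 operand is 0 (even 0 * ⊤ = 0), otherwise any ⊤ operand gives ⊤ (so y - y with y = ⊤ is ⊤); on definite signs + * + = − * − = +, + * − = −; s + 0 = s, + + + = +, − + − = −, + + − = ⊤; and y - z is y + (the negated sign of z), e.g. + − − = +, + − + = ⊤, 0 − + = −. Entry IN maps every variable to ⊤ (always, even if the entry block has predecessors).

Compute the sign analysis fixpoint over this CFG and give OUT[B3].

Per-block solution:
  B0:   IN=(all ⊤)   OUT=(all ⊤)
  B1:   IN=(all ⊤)   OUT=(all ⊤)
  B2:   IN=(all ⊤)   OUT={a:0, c:0; rest ⊤}
  B3:   IN={c:0; rest ⊤}   OUT={a:+, c:0, f:0; rest ⊤}
  B4:   IN={a:+, c:0, f:0; rest ⊤}   OUT={a:+, c:0, f:0; rest ⊤}
  B5:   IN={a:+, c:0, f:0; rest ⊤}   OUT={c:0, f:0; rest ⊤}

Merge at B3: IN[B3] = OUT[B2] ⊔ OUT[B4] = {a: ⊤, b: ⊤, c: 0, d: ⊤, e: ⊤, f: ⊤}
Applying B3's transfer function to that IN value gives OUT[B3] (row B3 above).

Answer: {a: +, b: ⊤, c: 0, d: ⊤, e: ⊤, f: 0}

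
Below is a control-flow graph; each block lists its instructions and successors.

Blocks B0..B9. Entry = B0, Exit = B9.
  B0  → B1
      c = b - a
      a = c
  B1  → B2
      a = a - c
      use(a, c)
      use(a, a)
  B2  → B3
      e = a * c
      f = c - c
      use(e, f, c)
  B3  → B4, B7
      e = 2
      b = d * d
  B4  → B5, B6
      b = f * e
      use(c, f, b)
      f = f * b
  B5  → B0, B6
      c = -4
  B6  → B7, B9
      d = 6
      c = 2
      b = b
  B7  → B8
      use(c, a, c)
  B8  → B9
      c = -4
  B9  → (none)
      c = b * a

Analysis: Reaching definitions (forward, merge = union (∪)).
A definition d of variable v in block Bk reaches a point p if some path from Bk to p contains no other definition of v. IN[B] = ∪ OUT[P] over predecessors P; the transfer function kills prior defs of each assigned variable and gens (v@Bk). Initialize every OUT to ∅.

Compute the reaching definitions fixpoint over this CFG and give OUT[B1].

Per-block solution:
  B0:  IN={a@B1, b@B4, c@B5, e@B3, f@B4}  OUT={a@B0, b@B4, c@B0, e@B3, f@B4}
  B1:  IN={a@B0, b@B4, c@B0, e@B3, f@B4}  OUT={a@B1, b@B4, c@B0, e@B3, f@B4}
  B2:  IN={a@B1, b@B4, c@B0, e@B3, f@B4}  OUT={a@B1, b@B4, c@B0, e@B2, f@B2}
  B3:  IN={a@B1, b@B4, c@B0, e@B2, f@B2}  OUT={a@B1, b@B3, c@B0, e@B3, f@B2}
  B4:  IN={a@B1, b@B3, c@B0, e@B3, f@B2}  OUT={a@B1, b@B4, c@B0, e@B3, f@B4}
  B5:  IN={a@B1, b@B4, c@B0, e@B3, f@B4}  OUT={a@B1, b@B4, c@B5, e@B3, f@B4}
  B6:  IN={a@B1, b@B4, c@B0, c@B5, e@B3, f@B4}  OUT={a@B1, b@B6, c@B6, d@B6, e@B3, f@B4}
  B7:  IN={a@B1, b@B3, b@B6, c@B0, c@B6, d@B6, e@B3, f@B2, f@B4}  OUT={a@B1, b@B3, b@B6, c@B0, c@B6, d@B6, e@B3, f@B2, f@B4}
  B8:  IN={a@B1, b@B3, b@B6, c@B0, c@B6, d@B6, e@B3, f@B2, f@B4}  OUT={a@B1, b@B3, b@B6, c@B8, d@B6, e@B3, f@B2, f@B4}
  B9:  IN={a@B1, b@B3, b@B6, c@B6, c@B8, d@B6, e@B3, f@B2, f@B4}  OUT={a@B1, b@B3, b@B6, c@B9, d@B6, e@B3, f@B2, f@B4}

Merge at B1: IN[B1] = OUT[B0] = {a@B0, b@B4, c@B0, e@B3, f@B4}
Applying B1's transfer function to that IN value gives OUT[B1] (row B1 above).

Answer: {a@B1, b@B4, c@B0, e@B3, f@B4}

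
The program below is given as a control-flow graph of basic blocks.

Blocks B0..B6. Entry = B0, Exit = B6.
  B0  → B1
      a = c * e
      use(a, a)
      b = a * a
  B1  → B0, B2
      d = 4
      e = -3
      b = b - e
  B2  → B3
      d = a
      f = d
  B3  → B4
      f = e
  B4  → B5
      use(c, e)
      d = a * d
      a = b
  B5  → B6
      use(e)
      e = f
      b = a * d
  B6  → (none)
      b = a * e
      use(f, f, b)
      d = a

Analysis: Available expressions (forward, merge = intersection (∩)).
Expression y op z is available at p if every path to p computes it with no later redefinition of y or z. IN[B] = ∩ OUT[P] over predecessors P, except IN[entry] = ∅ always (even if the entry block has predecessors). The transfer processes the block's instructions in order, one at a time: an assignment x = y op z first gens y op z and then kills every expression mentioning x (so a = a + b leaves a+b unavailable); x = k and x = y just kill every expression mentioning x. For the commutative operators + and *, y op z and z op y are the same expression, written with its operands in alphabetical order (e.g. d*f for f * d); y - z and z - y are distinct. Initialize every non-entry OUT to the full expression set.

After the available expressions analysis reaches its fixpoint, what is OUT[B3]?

Answer: {a*a}

Derivation:
Fixpoint table:
  B0:   IN={}   OUT={a*a, c*e}
  B1:   IN={a*a, c*e}   OUT={a*a}
  B2:   IN={a*a}   OUT={a*a}
  B3:   IN={a*a}   OUT={a*a}
  B4:   IN={a*a}   OUT={}
  B5:   IN={}   OUT={a*d}
  B6:   IN={a*d}   OUT={a*e}

Merge at B3: IN[B3] = OUT[B2] = {a*a}
Applying B3's transfer function to that IN value gives OUT[B3] (row B3 above).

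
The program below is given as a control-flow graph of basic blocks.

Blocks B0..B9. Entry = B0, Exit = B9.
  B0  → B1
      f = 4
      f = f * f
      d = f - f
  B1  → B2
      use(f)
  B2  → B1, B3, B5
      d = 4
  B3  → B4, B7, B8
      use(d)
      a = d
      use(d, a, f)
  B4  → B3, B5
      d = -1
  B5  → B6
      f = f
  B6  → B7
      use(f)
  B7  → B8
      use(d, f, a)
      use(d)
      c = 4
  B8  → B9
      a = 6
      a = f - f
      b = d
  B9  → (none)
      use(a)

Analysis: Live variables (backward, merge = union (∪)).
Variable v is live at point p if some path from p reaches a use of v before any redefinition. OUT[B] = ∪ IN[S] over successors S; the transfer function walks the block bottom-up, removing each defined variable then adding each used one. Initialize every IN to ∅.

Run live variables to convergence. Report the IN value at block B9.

Answer: {a}

Derivation:
Per-block solution:
  B0:  IN={a}  OUT={a, f}
  B1:  IN={a, f}  OUT={a, f}
  B2:  IN={a, f}  OUT={a, d, f}
  B3:  IN={d, f}  OUT={a, d, f}
  B4:  IN={a, f}  OUT={a, d, f}
  B5:  IN={a, d, f}  OUT={a, d, f}
  B6:  IN={a, d, f}  OUT={a, d, f}
  B7:  IN={a, d, f}  OUT={d, f}
  B8:  IN={d, f}  OUT={a}
  B9:  IN={a}  OUT={}

B9 is the boundary node: OUT[B9] = {}
Applying B9's transfer function to that OUT value gives IN[B9] (row B9 above).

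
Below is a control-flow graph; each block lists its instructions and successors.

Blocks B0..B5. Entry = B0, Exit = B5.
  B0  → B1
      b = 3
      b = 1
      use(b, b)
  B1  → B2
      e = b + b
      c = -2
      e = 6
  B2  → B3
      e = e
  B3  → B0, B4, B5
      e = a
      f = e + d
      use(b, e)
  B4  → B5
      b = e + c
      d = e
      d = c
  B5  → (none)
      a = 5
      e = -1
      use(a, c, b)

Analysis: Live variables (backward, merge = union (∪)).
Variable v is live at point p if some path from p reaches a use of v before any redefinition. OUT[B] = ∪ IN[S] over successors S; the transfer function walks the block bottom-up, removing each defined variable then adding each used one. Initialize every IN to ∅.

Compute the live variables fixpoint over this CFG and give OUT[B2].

Answer: {a, b, c, d}

Working:
Fixpoint table:
  B0: | IN={a, d} | OUT={a, b, d}
  B1: | IN={a, b, d} | OUT={a, b, c, d, e}
  B2: | IN={a, b, c, d, e} | OUT={a, b, c, d}
  B3: | IN={a, b, c, d} | OUT={a, b, c, d, e}
  B4: | IN={c, e} | OUT={b, c}
  B5: | IN={b, c} | OUT={}

Merge at B2: OUT[B2] = IN[B3] = {a, b, c, d}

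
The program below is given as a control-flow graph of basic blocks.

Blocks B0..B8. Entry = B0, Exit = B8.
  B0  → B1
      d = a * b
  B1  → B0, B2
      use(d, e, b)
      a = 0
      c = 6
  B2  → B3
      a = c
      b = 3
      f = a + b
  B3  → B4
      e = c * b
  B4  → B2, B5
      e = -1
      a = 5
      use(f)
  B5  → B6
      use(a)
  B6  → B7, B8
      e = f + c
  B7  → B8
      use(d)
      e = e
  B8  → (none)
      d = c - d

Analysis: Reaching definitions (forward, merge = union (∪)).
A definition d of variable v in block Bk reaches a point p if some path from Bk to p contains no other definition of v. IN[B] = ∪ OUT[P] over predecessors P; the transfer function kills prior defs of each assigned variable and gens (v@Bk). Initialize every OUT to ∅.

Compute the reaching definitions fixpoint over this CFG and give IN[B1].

Answer: {a@B1, c@B1, d@B0}

Derivation:
Per-block solution:
  B0: | IN={a@B1, c@B1, d@B0} | OUT={a@B1, c@B1, d@B0}
  B1: | IN={a@B1, c@B1, d@B0} | OUT={a@B1, c@B1, d@B0}
  B2: | IN={a@B1, a@B4, b@B2, c@B1, d@B0, e@B4, f@B2} | OUT={a@B2, b@B2, c@B1, d@B0, e@B4, f@B2}
  B3: | IN={a@B2, b@B2, c@B1, d@B0, e@B4, f@B2} | OUT={a@B2, b@B2, c@B1, d@B0, e@B3, f@B2}
  B4: | IN={a@B2, b@B2, c@B1, d@B0, e@B3, f@B2} | OUT={a@B4, b@B2, c@B1, d@B0, e@B4, f@B2}
  B5: | IN={a@B4, b@B2, c@B1, d@B0, e@B4, f@B2} | OUT={a@B4, b@B2, c@B1, d@B0, e@B4, f@B2}
  B6: | IN={a@B4, b@B2, c@B1, d@B0, e@B4, f@B2} | OUT={a@B4, b@B2, c@B1, d@B0, e@B6, f@B2}
  B7: | IN={a@B4, b@B2, c@B1, d@B0, e@B6, f@B2} | OUT={a@B4, b@B2, c@B1, d@B0, e@B7, f@B2}
  B8: | IN={a@B4, b@B2, c@B1, d@B0, e@B6, e@B7, f@B2} | OUT={a@B4, b@B2, c@B1, d@B8, e@B6, e@B7, f@B2}

Merge at B1: IN[B1] = OUT[B0] = {a@B1, c@B1, d@B0}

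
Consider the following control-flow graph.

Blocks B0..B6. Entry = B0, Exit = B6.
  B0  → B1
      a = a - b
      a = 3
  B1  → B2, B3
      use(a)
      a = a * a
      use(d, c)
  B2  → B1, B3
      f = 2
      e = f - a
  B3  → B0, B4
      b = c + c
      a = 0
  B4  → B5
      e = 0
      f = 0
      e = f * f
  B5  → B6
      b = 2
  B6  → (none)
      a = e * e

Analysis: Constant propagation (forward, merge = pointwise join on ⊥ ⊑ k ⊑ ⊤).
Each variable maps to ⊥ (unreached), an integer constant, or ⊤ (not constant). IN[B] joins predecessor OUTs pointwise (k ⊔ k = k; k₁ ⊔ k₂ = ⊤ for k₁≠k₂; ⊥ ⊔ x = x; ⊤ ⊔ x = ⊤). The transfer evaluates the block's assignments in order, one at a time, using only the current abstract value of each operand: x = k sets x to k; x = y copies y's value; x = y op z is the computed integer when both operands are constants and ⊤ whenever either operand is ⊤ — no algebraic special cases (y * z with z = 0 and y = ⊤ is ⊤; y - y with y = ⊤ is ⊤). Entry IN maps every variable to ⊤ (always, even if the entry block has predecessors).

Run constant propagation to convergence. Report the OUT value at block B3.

Fixpoint table:
  B0: | IN=(all ⊤) | OUT={a:3; rest ⊤}
  B1: | IN=(all ⊤) | OUT=(all ⊤)
  B2: | IN=(all ⊤) | OUT={f:2; rest ⊤}
  B3: | IN=(all ⊤) | OUT={a:0; rest ⊤}
  B4: | IN={a:0; rest ⊤} | OUT={a:0, e:0, f:0; rest ⊤}
  B5: | IN={a:0, e:0, f:0; rest ⊤} | OUT={a:0, b:2, e:0, f:0; rest ⊤}
  B6: | IN={a:0, b:2, e:0, f:0; rest ⊤} | OUT={a:0, b:2, e:0, f:0; rest ⊤}

Merge at B3: IN[B3] = OUT[B1] ⊔ OUT[B2] = {a: ⊤, b: ⊤, c: ⊤, d: ⊤, e: ⊤, f: ⊤}
Applying B3's transfer function to that IN value gives OUT[B3] (row B3 above).

Answer: {a: 0, b: ⊤, c: ⊤, d: ⊤, e: ⊤, f: ⊤}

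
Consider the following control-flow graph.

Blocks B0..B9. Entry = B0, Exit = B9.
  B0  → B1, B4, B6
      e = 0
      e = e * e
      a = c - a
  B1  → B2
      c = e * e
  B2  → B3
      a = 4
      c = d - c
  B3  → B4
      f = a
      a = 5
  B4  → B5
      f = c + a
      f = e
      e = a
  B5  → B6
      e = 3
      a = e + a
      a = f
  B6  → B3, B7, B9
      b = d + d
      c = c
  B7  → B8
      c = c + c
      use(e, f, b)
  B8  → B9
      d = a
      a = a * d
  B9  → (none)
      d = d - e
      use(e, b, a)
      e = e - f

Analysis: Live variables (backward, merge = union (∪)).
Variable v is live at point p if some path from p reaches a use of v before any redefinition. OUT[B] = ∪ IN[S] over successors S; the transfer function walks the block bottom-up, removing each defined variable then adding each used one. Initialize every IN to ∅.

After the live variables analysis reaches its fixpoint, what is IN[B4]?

Answer: {a, c, d, e}

Derivation:
Per-block solution:
  B0:  IN={a, c, d, f}  OUT={a, c, d, e, f}
  B1:  IN={d, e}  OUT={c, d, e}
  B2:  IN={c, d, e}  OUT={a, c, d, e}
  B3:  IN={a, c, d, e}  OUT={a, c, d, e}
  B4:  IN={a, c, d, e}  OUT={a, c, d, f}
  B5:  IN={a, c, d, f}  OUT={a, c, d, e, f}
  B6:  IN={a, c, d, e, f}  OUT={a, b, c, d, e, f}
  B7:  IN={a, b, c, e, f}  OUT={a, b, e, f}
  B8:  IN={a, b, e, f}  OUT={a, b, d, e, f}
  B9:  IN={a, b, d, e, f}  OUT={}

Merge at B4: OUT[B4] = IN[B5] = {a, c, d, f}
Applying B4's transfer function to that OUT value gives IN[B4] (row B4 above).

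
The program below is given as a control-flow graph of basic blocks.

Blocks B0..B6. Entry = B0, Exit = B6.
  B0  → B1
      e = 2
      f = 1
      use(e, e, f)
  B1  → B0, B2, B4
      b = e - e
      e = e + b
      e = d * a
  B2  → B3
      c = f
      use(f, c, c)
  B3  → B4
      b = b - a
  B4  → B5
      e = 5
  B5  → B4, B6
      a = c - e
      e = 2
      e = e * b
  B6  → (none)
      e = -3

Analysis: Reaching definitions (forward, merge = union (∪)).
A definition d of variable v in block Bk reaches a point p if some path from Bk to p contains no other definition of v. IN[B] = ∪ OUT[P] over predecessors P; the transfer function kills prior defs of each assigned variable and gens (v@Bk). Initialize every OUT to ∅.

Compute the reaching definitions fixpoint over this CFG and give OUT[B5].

Fixpoint table:
  B0:  IN={b@B1, e@B1, f@B0}  OUT={b@B1, e@B0, f@B0}
  B1:  IN={b@B1, e@B0, f@B0}  OUT={b@B1, e@B1, f@B0}
  B2:  IN={b@B1, e@B1, f@B0}  OUT={b@B1, c@B2, e@B1, f@B0}
  B3:  IN={b@B1, c@B2, e@B1, f@B0}  OUT={b@B3, c@B2, e@B1, f@B0}
  B4:  IN={a@B5, b@B1, b@B3, c@B2, e@B1, e@B5, f@B0}  OUT={a@B5, b@B1, b@B3, c@B2, e@B4, f@B0}
  B5:  IN={a@B5, b@B1, b@B3, c@B2, e@B4, f@B0}  OUT={a@B5, b@B1, b@B3, c@B2, e@B5, f@B0}
  B6:  IN={a@B5, b@B1, b@B3, c@B2, e@B5, f@B0}  OUT={a@B5, b@B1, b@B3, c@B2, e@B6, f@B0}

Merge at B5: IN[B5] = OUT[B4] = {a@B5, b@B1, b@B3, c@B2, e@B4, f@B0}
Applying B5's transfer function to that IN value gives OUT[B5] (row B5 above).

Answer: {a@B5, b@B1, b@B3, c@B2, e@B5, f@B0}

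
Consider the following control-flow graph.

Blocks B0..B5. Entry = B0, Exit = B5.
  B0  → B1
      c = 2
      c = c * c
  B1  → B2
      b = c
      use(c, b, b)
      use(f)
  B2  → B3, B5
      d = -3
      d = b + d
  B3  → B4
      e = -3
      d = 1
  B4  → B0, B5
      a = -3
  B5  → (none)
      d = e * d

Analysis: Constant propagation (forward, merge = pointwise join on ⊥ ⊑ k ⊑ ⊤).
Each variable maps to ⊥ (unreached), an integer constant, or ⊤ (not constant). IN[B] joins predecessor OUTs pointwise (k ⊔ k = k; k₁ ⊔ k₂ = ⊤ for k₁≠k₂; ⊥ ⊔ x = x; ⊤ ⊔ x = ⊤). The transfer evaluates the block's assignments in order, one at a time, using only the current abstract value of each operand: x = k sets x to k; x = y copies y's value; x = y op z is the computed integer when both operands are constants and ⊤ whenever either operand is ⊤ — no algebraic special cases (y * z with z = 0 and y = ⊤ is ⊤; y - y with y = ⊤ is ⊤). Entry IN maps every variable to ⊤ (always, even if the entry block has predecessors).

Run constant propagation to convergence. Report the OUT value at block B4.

Fixpoint table:
  B0: | IN=(all ⊤) | OUT={c:4; rest ⊤}
  B1: | IN={c:4; rest ⊤} | OUT={b:4, c:4; rest ⊤}
  B2: | IN={b:4, c:4; rest ⊤} | OUT={b:4, c:4, d:1; rest ⊤}
  B3: | IN={b:4, c:4, d:1; rest ⊤} | OUT={b:4, c:4, d:1, e:-3; rest ⊤}
  B4: | IN={b:4, c:4, d:1, e:-3; rest ⊤} | OUT={a:-3, b:4, c:4, d:1, e:-3; rest ⊤}
  B5: | IN={b:4, c:4, d:1; rest ⊤} | OUT={b:4, c:4; rest ⊤}

Merge at B4: IN[B4] = OUT[B3] = {a: ⊤, b: 4, c: 4, d: 1, e: -3, f: ⊤}
Applying B4's transfer function to that IN value gives OUT[B4] (row B4 above).

Answer: {a: -3, b: 4, c: 4, d: 1, e: -3, f: ⊤}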